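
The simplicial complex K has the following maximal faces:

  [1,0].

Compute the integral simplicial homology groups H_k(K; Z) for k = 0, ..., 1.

We work with the vertex ordering 0 < 1. The simplices of K, each written with vertices in increasing order, are:

  0-simplices (2): [0], [1]
  1-simplices (1): [0,1]

so the chain groups are C_0 ≅ Z^2, C_1 ≅ Z^1.

The boundary map ∂_1: C_1 → C_0 sends each edge [p,q] (with p < q) to q − p. For instance
  ∂[0,1] = [1] − [0].
This gives a 2×1 integer matrix of rank 1; reducing to Smith normal form yields diagonal entries (1).

Computing H_k = (kernel of ∂_k) / (image of ∂_{k+1}):

  H_0: rank C_0 − rank ∂_1 = 2 − 1 = 1, and the invariant factors of ∂_1 are all 1, so H_0 ≅ Z.
  H_1: rank ker ∂_1 − rank ∂_2 = (1 − 1) − 0 = 0, and there is no ∂_2, so H_1 ≅ 0.

(K is a triangulation of the 1-simplex.)

H_0 = Z,  H_1 = 0.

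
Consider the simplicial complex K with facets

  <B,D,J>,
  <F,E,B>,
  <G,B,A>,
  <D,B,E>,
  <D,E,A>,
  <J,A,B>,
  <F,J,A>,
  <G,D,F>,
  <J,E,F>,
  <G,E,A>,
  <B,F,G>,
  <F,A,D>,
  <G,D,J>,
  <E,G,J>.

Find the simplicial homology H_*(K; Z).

We work with the vertex ordering A < B < D < E < F < G < J. The simplices of K, each written with vertices in increasing order, are:

  0-simplices (7): A, B, D, E, F, G, J
  1-simplices (21): AB, AD, AE, AF, AG, AJ, BD, BE, BF, BG, BJ, DE, DF, DG, DJ, EF, EG, EJ, FG, FJ, GJ
  2-simplices (14): ABG, ABJ, ADE, ADF, AEG, AFJ, BDE, BDJ, BEF, BFG, DFG, DGJ, EFJ, EGJ

so the chain groups are C_0 ≅ Z^7, C_1 ≅ Z^21, C_2 ≅ Z^14.

The boundary map ∂_1: C_1 → C_0 is given by ∂[p,q] = [q] − [p].
As a 7×21 matrix over Z this has rank 6, with invariant factors (1,1,1,1,1,1).

The boundary map ∂_2: C_2 → C_1 acts by ∂[p,q,r] = [q,r] − [p,r] + [p,q]. For instance
  ∂BDJ = DJ − BJ + BD,
  ∂BFG = FG − BG + BF.
The 21×14 boundary matrix has rank 13 and Smith normal form diag(1,1,1,1,1,1,1,1,1,1,1,1,1).

From H_k ≅ ker(∂_k) / im(∂_{k+1}) we obtain:

  H_0: rank C_0 − rank ∂_1 = 7 − 6 = 1, and the invariant factors of ∂_1 are all 1, so H_0 = Z.
  H_1: rank ker ∂_1 − rank ∂_2 = (21 − 6) − 13 = 2, and the invariant factors of ∂_2 are all 1, so H_1 = Z^2.
  H_2: rank ker ∂_2 − rank ∂_3 = (14 − 13) − 0 = 1, and there is no ∂_3, so H_2 = Z.

H_0 ≅ Z,  H_1 ≅ Z^2,  H_2 ≅ Z.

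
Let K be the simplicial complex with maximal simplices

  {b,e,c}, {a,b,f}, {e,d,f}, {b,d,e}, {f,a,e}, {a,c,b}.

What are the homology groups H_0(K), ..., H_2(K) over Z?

Order the vertices as a < b < c < d < e < f. Listing each simplex with vertices in this order, K has dimension 2 with simplices:

  0-simplices (6): a, b, c, d, e, f
  1-simplices (12): ab, ac, ae, af, bc, bd, be, bf, ce, de, df, ef
  2-simplices (6): abc, abf, aef, bce, bde, def

so the chain groups are C_0 ≅ Z^6, C_1 ≅ Z^12, C_2 ≅ Z^6.

Boundary ∂_1: C_1 → C_0 maps an edge to its endpoints' difference, ∂[p,q] = q − p. For instance
  ∂af = f − a.
The resulting 6×12 matrix has rank 5, and its Smith normal form has invariant factors (1,1,1,1,1).

∂_2: C_2 → C_1 acts by ∂[p,q,r] = [q,r] − [p,r] + [p,q]. For instance
  ∂aef = ef − af + ae,
  ∂def = ef − df + de.
The resulting 12×6 matrix has rank 6, and its Smith normal form has invariant factors (1,1,1,1,1,1).

From H_k ≅ ker(∂_k) / im(∂_{k+1}) we obtain:

  H_0: rank C_0 − rank ∂_1 = 6 − 5 = 1, and the invariant factors of ∂_1 are all 1, so H_0 ≅ Z.
  H_1: rank ker ∂_1 − rank ∂_2 = (12 − 5) − 6 = 1, and the invariant factors of ∂_2 are all 1, so H_1 ≅ Z.
  H_2: rank ker ∂_2 − rank ∂_3 = (6 − 6) − 0 = 0, and there is no ∂_3, so H_2 ≅ 0.

H_0 ≅ Z,  H_1 ≅ Z,  H_2 = 0.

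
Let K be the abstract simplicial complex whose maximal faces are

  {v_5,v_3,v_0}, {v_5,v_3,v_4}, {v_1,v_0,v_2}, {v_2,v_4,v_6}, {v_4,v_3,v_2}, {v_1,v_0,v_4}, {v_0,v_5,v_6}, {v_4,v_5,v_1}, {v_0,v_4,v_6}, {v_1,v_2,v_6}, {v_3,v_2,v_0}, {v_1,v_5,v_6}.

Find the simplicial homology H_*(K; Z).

H_0 ≅ Z,  H_1 ≅ Z/2,  H_2 = 0.

Order the vertices as v_0 < v_1 < v_2 < v_3 < v_4 < v_5 < v_6. Listing each simplex with vertices in this order, K has dimension 2 with simplices:

  0-simplices (7): [v_0], [v_1], [v_2], [v_3], [v_4], [v_5], [v_6]
  1-simplices (18): (18 of them)
  2-simplices (12): (12 of them)

so the chain groups are C_0 ≅ Z^7, C_1 ≅ Z^18, C_2 ≅ Z^12.

∂_1: C_1 → C_0 sends each edge [p,q] (with p < q) to q − p. For instance
  ∂[v_4,v_5] = [v_5] − [v_4].
The resulting 7×18 matrix has rank 6, and its Smith normal form has invariant factors (1,1,1,1,1,1).

Boundary ∂_2: C_2 → C_1 maps a triangle to the signed sum of its edges. For instance
  ∂[v_0,v_2,v_3] = [v_2,v_3] − [v_0,v_3] + [v_0,v_2],
  ∂[v_3,v_4,v_5] = [v_4,v_5] − [v_3,v_5] + [v_3,v_4].
This gives a 18×12 integer matrix of rank 12; reducing to Smith normal form yields diagonal entries (1,1,1,1,1,1,1,1,1,1,1,2).

Reading off H_k = ker ∂_k / im ∂_{k+1}:

  H_0: rank C_0 − rank ∂_1 = 7 − 6 = 1, and the invariant factors of ∂_1 are all 1, so H_0 ≅ Z.
  H_1: rank ker ∂_1 − rank ∂_2 = (18 − 6) − 12 = 0, and ∂_2 has invariant factor 2 > 1, so H_1 ≅ Z/2.
  H_2: rank ker ∂_2 − rank ∂_3 = (12 − 12) − 0 = 0, and there is no ∂_3, so H_2 ≅ 0.

As a check, the Euler characteristic is 7 − 18 + 12 = 1, which agrees with 1 − 0 + 0 = 1.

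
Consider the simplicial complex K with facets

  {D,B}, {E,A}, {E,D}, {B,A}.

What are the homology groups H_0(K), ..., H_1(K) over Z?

We work with the vertex ordering A < B < D < E. The simplices of K, each written with vertices in increasing order, are:

  0-simplices (4): A, B, D, E
  1-simplices (4): AB, AE, BD, DE

giving chain groups C_0 ≅ Z^4, C_1 ≅ Z^4.

The boundary map ∂_1: C_1 → C_0 sends each edge [p,q] (with p < q) to q − p.
The resulting 4×4 matrix has rank 3, and its Smith normal form has invariant factors (1,1,1).

Now H_k = ker ∂_k / im ∂_{k+1}, so:

  H_0: rank C_0 − rank ∂_1 = 4 − 3 = 1, and the invariant factors of ∂_1 are all 1, so H_0 ≅ Z.
  H_1: rank ker ∂_1 − rank ∂_2 = (4 − 3) − 0 = 1, and there is no ∂_2, so H_1 ≅ Z.

H_0 = Z,  H_1 = Z.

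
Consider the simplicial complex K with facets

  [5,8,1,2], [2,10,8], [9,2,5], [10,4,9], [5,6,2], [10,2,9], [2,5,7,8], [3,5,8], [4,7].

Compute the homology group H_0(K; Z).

H_0 = Z.

Order the vertices as 1 < 2 < 3 < 4 < 5 < 6 < 7 < 8 < 9 < 10. Listing each simplex with vertices in this order, K has dimension 3 with simplices:

  0-simplices (10): [1], [2], [3], [4], [5], [6], [7], [8], [9], [10]
  1-simplices (21): [1,2], [1,5], [1,8], [2,5], [2,6], [2,7], [2,8], [2,9], [2,10], [3,5], [3,8], [4,7], [4,9], [4,10], [5,6], [5,7], [5,8], [5,9], [7,8], [8,10], [9,10]
  2-simplices (13): [1,2,5], [1,2,8], [1,5,8], [2,5,6], [2,5,7], [2,5,8], [2,5,9], [2,7,8], [2,8,10], [2,9,10], [3,5,8], [4,9,10], [5,7,8]
  3-simplices (2): [1,2,5,8], [2,5,7,8]

Hence C_0 ≅ Z^10, C_1 ≅ Z^21, C_2 ≅ Z^13, C_3 ≅ Z^2.

The boundary map ∂_1: C_1 → C_0 maps an edge to its endpoints' difference, ∂[p,q] = q − p.
The resulting 10×21 matrix has rank 9, and its Smith normal form has invariant factors (1,1,1,1,1,1,1,1,1).

The boundary map ∂_2: C_2 → C_1 sends each 2-simplex [p,q,r] to [q,r] − [p,r] + [p,q]. For instance
  ∂[1,2,5] = [2,5] − [1,5] + [1,2],
  ∂[1,2,8] = [2,8] − [1,8] + [1,2].
The resulting 21×13 matrix has rank 11, and its Smith normal form has invariant factors (1,1,1,1,1,1,1,1,1,1,1).

The boundary map ∂_3: C_3 → C_2 sends each 3-simplex σ to the alternating sum Σ_i (−1)^i (σ with its i-th vertex removed). For instance
  ∂[2,5,7,8] = [5,7,8] − [2,7,8] + [2,5,8] − [2,5,7],
  ∂[1,2,5,8] = [2,5,8] − [1,5,8] + [1,2,8] − [1,2,5].
The resulting 13×2 matrix has rank 2, and its Smith normal form has invariant factors (1,1).

From H_k ≅ ker(∂_k) / im(∂_{k+1}) we obtain:

  H_0: rank C_0 − rank ∂_1 = 10 − 9 = 1, and the invariant factors of ∂_1 are all 1, so H_0 ≅ Z.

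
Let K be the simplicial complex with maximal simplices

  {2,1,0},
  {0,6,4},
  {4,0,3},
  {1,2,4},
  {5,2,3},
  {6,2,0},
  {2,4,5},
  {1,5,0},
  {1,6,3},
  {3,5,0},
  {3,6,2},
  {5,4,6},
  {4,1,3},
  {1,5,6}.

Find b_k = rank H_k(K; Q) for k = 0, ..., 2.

Fix the vertex order 0 < 1 < 2 < 3 < 4 < 5 < 6 and write every simplex with vertices in increasing order. Then dim K = 2 and the simplices of K are:

  0-simplices (7): [0], [1], [2], [3], [4], [5], [6]
  1-simplices (21): [0,1], [0,2], [0,3], [0,4], [0,5], [0,6], [1,2], [1,3], [1,4], [1,5], [1,6], [2,3], [2,4], [2,5], [2,6], [3,4], [3,5], [3,6], [4,5], [4,6], [5,6]
  2-simplices (14): [0,1,2], [0,1,5], [0,2,6], [0,3,4], [0,3,5], [0,4,6], [1,2,4], [1,3,4], [1,3,6], [1,5,6], [2,3,5], [2,3,6], [2,4,5], [4,5,6]

Hence C_0 ≅ Z^7, C_1 ≅ Z^21, C_2 ≅ Z^14.

∂_1: C_1 → C_0 maps an edge to its endpoints' difference, ∂[p,q] = q − p. For instance
  ∂[2,6] = [6] − [2].
As a 7×21 matrix over Z this has rank 6, with invariant factors (1,1,1,1,1,1).

∂_2: C_2 → C_1 sends each 2-simplex [p,q,r] to [q,r] − [p,r] + [p,q]. For instance
  ∂[0,1,2] = [1,2] − [0,2] + [0,1],
  ∂[1,5,6] = [5,6] − [1,6] + [1,5].
The resulting 21×14 matrix has rank 13, and its Smith normal form has invariant factors (1,1,1,1,1,1,1,1,1,1,1,1,1).

Now H_k = ker ∂_k / im ∂_{k+1}, so:

  H_0: rank C_0 − rank ∂_1 = 7 − 6 = 1, and the invariant factors of ∂_1 are all 1, so H_0 ≅ Z.
  H_1: rank ker ∂_1 − rank ∂_2 = (21 − 6) − 13 = 2, and the invariant factors of ∂_2 are all 1, so H_1 ≅ Z^2.
  H_2: rank ker ∂_2 − rank ∂_3 = (14 − 13) − 0 = 1, and there is no ∂_3, so H_2 ≅ Z.

As a check, the Euler characteristic is 7 − 21 + 14 = 0, which agrees with 1 − 2 + 1 = 0.

Hence the Betti numbers are b_0 = 1, b_1 = 2, b_2 = 1.

b_0 = 1, b_1 = 2, b_2 = 1.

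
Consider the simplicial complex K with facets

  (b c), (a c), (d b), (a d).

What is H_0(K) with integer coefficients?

H_0 = Z.

Fix the vertex order a < b < c < d and write every simplex with vertices in increasing order. Then dim K = 1 and the simplices of K are:

  0-simplices (4): a, b, c, d
  1-simplices (4): ac, ad, bc, bd

Hence C_0 ≅ Z^4, C_1 ≅ Z^4.

The boundary map ∂_1: C_1 → C_0 maps an edge to its endpoints' difference, ∂[p,q] = q − p.
As a 4×4 matrix over Z this has rank 3, with invariant factors (1,1,1).

Computing H_k = (kernel of ∂_k) / (image of ∂_{k+1}):

  H_0: rank C_0 − rank ∂_1 = 4 − 3 = 1, and the invariant factors of ∂_1 are all 1, so H_0 = Z.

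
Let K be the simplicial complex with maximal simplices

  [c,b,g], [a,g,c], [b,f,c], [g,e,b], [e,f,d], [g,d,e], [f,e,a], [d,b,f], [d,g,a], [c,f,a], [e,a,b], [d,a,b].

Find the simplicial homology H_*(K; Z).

We work with the vertex ordering a < b < c < d < e < f < g. The simplices of K, each written with vertices in increasing order, are:

  0-simplices (7): a, b, c, d, e, f, g
  1-simplices (18): ab, ac, ad, ae, af, ag, bc, bd, be, bf, bg, cf, cg, de, df, dg, ef, eg
  2-simplices (12): abd, abe, acf, acg, adg, aef, bcf, bcg, bdf, beg, def, deg

so the chain groups are C_0 ≅ Z^7, C_1 ≅ Z^18, C_2 ≅ Z^12.

∂_1: C_1 → C_0 maps an edge to its endpoints' difference, ∂[p,q] = q − p. For instance
  ∂ac = c − a.
As a 7×18 matrix over Z this has rank 6, with invariant factors (1,1,1,1,1,1).

Boundary ∂_2: C_2 → C_1 sends each 2-simplex [p,q,r] to [q,r] − [p,r] + [p,q]. For instance
  ∂adg = dg − ag + ad,
  ∂acg = cg − ag + ac.
The resulting 18×12 matrix has rank 12, and its Smith normal form has invariant factors (1,1,1,1,1,1,1,1,1,1,1,2).

Computing H_k = (kernel of ∂_k) / (image of ∂_{k+1}):

  H_0: rank C_0 − rank ∂_1 = 7 − 6 = 1, and the invariant factors of ∂_1 are all 1, so H_0 = Z.
  H_1: rank ker ∂_1 − rank ∂_2 = (18 − 6) − 12 = 0, and ∂_2 has invariant factor 2 > 1, so H_1 = Z/2.
  H_2: rank ker ∂_2 − rank ∂_3 = (12 − 12) − 0 = 0, and there is no ∂_3, so H_2 = 0.

H_0 ≅ Z,  H_1 ≅ Z/2,  H_2 = 0.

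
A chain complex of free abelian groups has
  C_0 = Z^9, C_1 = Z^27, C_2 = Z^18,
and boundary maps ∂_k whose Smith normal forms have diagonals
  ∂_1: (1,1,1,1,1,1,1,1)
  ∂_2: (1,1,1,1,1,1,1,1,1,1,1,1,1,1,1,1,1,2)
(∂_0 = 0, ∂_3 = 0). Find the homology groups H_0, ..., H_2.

H_0: b_0 = 9 − 0 − 8 = 1; torsion from ∂_1 factors > 1: none. So H_0 ≅ Z.
H_1: b_1 = 27 − 8 − 18 = 1; torsion from ∂_2 factors > 1: [2]. So H_1 ≅ Z ⊕ Z/2Z.
H_2: b_2 = 18 − 18 − 0 = 0; torsion from ∂_3 factors > 1: none. So H_2 ≅ 0.

H_0 ≅ Z,  H_1 ≅ Z ⊕ Z/2Z,  H_2 = 0.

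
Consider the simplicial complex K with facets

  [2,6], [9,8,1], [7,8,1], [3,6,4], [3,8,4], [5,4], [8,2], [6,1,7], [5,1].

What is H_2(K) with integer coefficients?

K has 9 vertices, 16 edges, 5 triangles.
rank ∂_2 = 5, rank ∂_3 = 0 ⇒ b_2 = 5 − 5 − 0 = 0. So H_2 = 0.

H_2 = 0.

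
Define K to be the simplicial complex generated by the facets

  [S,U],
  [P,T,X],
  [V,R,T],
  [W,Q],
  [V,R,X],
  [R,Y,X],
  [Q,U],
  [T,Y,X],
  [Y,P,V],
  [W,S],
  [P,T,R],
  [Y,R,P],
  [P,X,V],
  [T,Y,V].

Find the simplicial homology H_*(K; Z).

Take the total order P < Q < R < S < T < U < V < W < X < Y on the vertex set. Then K (dimension 2) consists of the simplices:

  0-simplices (10): P, Q, R, S, T, U, V, W, X, Y
  1-simplices (19): PR, PT, PV, PX, PY, QU, QW, RT, RV, RX, RY, SU, SW, TV, TX, TY, VX, VY, XY
  2-simplices (10): PRT, PRY, PTX, PVX, PVY, RTV, RVX, RXY, TVY, TXY

so the chain groups are C_0 ≅ Z^10, C_1 ≅ Z^19, C_2 ≅ Z^10.

The boundary map ∂_1: C_1 → C_0 maps an edge to its endpoints' difference, ∂[p,q] = q − p.
The 10×19 boundary matrix has rank 8 and Smith normal form diag(1,1,1,1,1,1,1,1).

∂_2: C_2 → C_1 maps a triangle to the signed sum of its edges. For instance
  ∂PTX = TX − PX + PT,
  ∂RTV = TV − RV + RT.
As a 19×10 matrix over Z this has rank 10, with invariant factors (1,1,1,1,1,1,1,1,1,2).

Reading off H_k = ker ∂_k / im ∂_{k+1}:

  H_0: rank C_0 − rank ∂_1 = 10 − 8 = 2, and the invariant factors of ∂_1 are all 1, so H_0 = Z^2.
  H_1: rank ker ∂_1 − rank ∂_2 = (19 − 8) − 10 = 1, and ∂_2 has invariant factor 2 > 1, so H_1 = Z × Z/2.
  H_2: rank ker ∂_2 − rank ∂_3 = (10 − 10) − 0 = 0, and there is no ∂_3, so H_2 = 0.

As a check, the Euler characteristic is 10 − 19 + 10 = 1, which agrees with 2 − 1 + 0 = 1.

H_0 = Z^2,  H_1 = Z × Z/2,  H_2 = 0.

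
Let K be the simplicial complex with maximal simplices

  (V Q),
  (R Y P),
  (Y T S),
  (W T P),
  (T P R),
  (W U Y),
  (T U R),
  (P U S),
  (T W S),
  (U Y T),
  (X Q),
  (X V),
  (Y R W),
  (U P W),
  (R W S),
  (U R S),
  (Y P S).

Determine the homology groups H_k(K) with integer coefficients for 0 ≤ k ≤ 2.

H_0 = Z^2,  H_1 = Z^3,  H_2 = Z.

Take the total order P < Q < R < S < T < U < V < W < X < Y on the vertex set. Then K (dimension 2) consists of the simplices:

  0-simplices (10): P, Q, R, S, T, U, V, W, X, Y
  1-simplices (24): PR, PS, PT, PU, PW, PY, QV, QX, RS, RT, RU, RW, RY, ST, SU, SW, SY, TU, TW, TY, UW, UY, VX, WY
  2-simplices (14): PRT, PRY, PSU, PSY, PTW, PUW, RSU, RSW, RTU, RWY, STW, STY, TUY, UWY

Hence C_0 ≅ Z^10, C_1 ≅ Z^24, C_2 ≅ Z^14.

∂_1: C_1 → C_0 sends each edge [p,q] (with p < q) to q − p. For instance
  ∂PW = W − P.
As a 10×24 matrix over Z this has rank 8, with invariant factors (1,1,1,1,1,1,1,1).

∂_2: C_2 → C_1 maps a triangle to the signed sum of its edges. For instance
  ∂STY = TY − SY + ST,
  ∂STW = TW − SW + ST.
As a 24×14 matrix over Z this has rank 13, with invariant factors (1,1,1,1,1,1,1,1,1,1,1,1,1).

From H_k ≅ ker(∂_k) / im(∂_{k+1}) we obtain:

  H_0: rank C_0 − rank ∂_1 = 10 − 8 = 2, and the invariant factors of ∂_1 are all 1, so H_0 ≅ Z^2.
  H_1: rank ker ∂_1 − rank ∂_2 = (24 − 8) − 13 = 3, and the invariant factors of ∂_2 are all 1, so H_1 ≅ Z^3.
  H_2: rank ker ∂_2 − rank ∂_3 = (14 − 13) − 0 = 1, and there is no ∂_3, so H_2 ≅ Z.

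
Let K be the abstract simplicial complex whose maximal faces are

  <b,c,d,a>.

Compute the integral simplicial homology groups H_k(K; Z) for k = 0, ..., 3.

H_0 ≅ Z,  H_1 = 0,  H_2 = 0,  H_3 = 0.

We work with the vertex ordering a < b < c < d. The simplices of K, each written with vertices in increasing order, are:

  0-simplices (4): a, b, c, d
  1-simplices (6): ab, ac, ad, bc, bd, cd
  2-simplices (4): abc, abd, acd, bcd
  3-simplices (1): abcd

so the chain groups are C_0 ≅ Z^4, C_1 ≅ Z^6, C_2 ≅ Z^4, C_3 ≅ Z^1.

The boundary map ∂_1: C_1 → C_0 maps an edge to its endpoints' difference, ∂[p,q] = q − p. For instance
  ∂bc = c − b.
The resulting 4×6 matrix has rank 3, and its Smith normal form has invariant factors (1,1,1).

The boundary map ∂_2: C_2 → C_1 acts by ∂[p,q,r] = [q,r] − [p,r] + [p,q]. For instance
  ∂abd = bd − ad + ab,
  ∂acd = cd − ad + ac.
As a 6×4 matrix over Z this has rank 3, with invariant factors (1,1,1).

Boundary ∂_3: C_3 → C_2 sends each 3-simplex σ to the alternating sum Σ_i (−1)^i (σ with its i-th vertex removed). For instance
  ∂abcd = bcd − acd + abd − abc.
As a 4×1 matrix over Z this has rank 1, with invariant factors (1).

Computing H_k = (kernel of ∂_k) / (image of ∂_{k+1}):

  H_0: rank C_0 − rank ∂_1 = 4 − 3 = 1, and the invariant factors of ∂_1 are all 1, so H_0 = Z.
  H_1: rank ker ∂_1 − rank ∂_2 = (6 − 3) − 3 = 0, and the invariant factors of ∂_2 are all 1, so H_1 = 0.
  H_2: rank ker ∂_2 − rank ∂_3 = (4 − 3) − 1 = 0, and the invariant factors of ∂_3 are all 1, so H_2 = 0.
  H_3: rank ker ∂_3 − rank ∂_4 = (1 − 1) − 0 = 0, and there is no ∂_4, so H_3 = 0.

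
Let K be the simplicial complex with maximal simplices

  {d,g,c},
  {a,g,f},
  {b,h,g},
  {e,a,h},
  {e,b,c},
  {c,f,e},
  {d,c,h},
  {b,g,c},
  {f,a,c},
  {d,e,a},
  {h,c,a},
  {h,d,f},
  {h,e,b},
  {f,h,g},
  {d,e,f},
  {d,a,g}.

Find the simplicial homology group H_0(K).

We work with the vertex ordering a < b < c < d < e < f < g < h. The simplices of K, each written with vertices in increasing order, are:

  0-simplices (8): a, b, c, d, e, f, g, h
  1-simplices (24): ac, ad, ae, af, ag, ah, bc, be, bg, bh, cd, ce, cf, cg, ch, de, df, dg, dh, ef, eh, fg, fh, gh
  2-simplices (16): acf, ach, ade, adg, aeh, afg, bce, bcg, beh, bgh, cdg, cdh, cef, def, dfh, fgh

giving chain groups C_0 ≅ Z^8, C_1 ≅ Z^24, C_2 ≅ Z^16.

Boundary ∂_1: C_1 → C_0 maps an edge to its endpoints' difference, ∂[p,q] = q − p. For instance
  ∂ch = h − c.
This gives a 8×24 integer matrix of rank 7; reducing to Smith normal form yields diagonal entries (1,1,1,1,1,1,1).

∂_2: C_2 → C_1 sends each 2-simplex [p,q,r] to [q,r] − [p,r] + [p,q]. For instance
  ∂dfh = fh − dh + df,
  ∂adg = dg − ag + ad.
The resulting 24×16 matrix has rank 15, and its Smith normal form has invariant factors (1,1,1,1,1,1,1,1,1,1,1,1,1,1,1).

From H_k ≅ ker(∂_k) / im(∂_{k+1}) we obtain:

  H_0: rank C_0 − rank ∂_1 = 8 − 7 = 1, and the invariant factors of ∂_1 are all 1, so H_0 ≅ Z.

H_0 ≅ Z.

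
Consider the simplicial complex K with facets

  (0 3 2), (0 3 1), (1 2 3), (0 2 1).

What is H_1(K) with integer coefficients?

H_1 ≅ 0.

Take the total order 0 < 1 < 2 < 3 on the vertex set. Then K (dimension 2) consists of the simplices:

  0-simplices (4): [0], [1], [2], [3]
  1-simplices (6): [0,1], [0,2], [0,3], [1,2], [1,3], [2,3]
  2-simplices (4): [0,1,2], [0,1,3], [0,2,3], [1,2,3]

Hence C_0 ≅ Z^4, C_1 ≅ Z^6, C_2 ≅ Z^4.

∂_1: C_1 → C_0 is given by ∂[p,q] = [q] − [p]. For instance
  ∂[1,2] = [2] − [1].
The 4×6 boundary matrix has rank 3 and Smith normal form diag(1,1,1).

The boundary map ∂_2: C_2 → C_1 maps a triangle to the signed sum of its edges. For instance
  ∂[0,1,3] = [1,3] − [0,3] + [0,1],
  ∂[0,1,2] = [1,2] − [0,2] + [0,1].
The resulting 6×4 matrix has rank 3, and its Smith normal form has invariant factors (1,1,1).

Reading off H_k = ker ∂_k / im ∂_{k+1}:

  H_1: rank ker ∂_1 − rank ∂_2 = (6 − 3) − 3 = 0, and the invariant factors of ∂_2 are all 1, so H_1 ≅ 0.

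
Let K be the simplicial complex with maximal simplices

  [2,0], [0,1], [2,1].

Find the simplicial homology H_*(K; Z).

H_0 = Z,  H_1 = Z.

We work with the vertex ordering 0 < 1 < 2. The simplices of K, each written with vertices in increasing order, are:

  0-simplices (3): [0], [1], [2]
  1-simplices (3): [0,1], [0,2], [1,2]

Hence C_0 ≅ Z^3, C_1 ≅ Z^3.

Boundary ∂_1: C_1 → C_0 sends each edge [p,q] (with p < q) to q − p. For instance
  ∂[0,1] = [1] − [0].
As a 3×3 matrix over Z this has rank 2, with invariant factors (1,1).

Now H_k = ker ∂_k / im ∂_{k+1}, so:

  H_0: rank C_0 − rank ∂_1 = 3 − 2 = 1, and the invariant factors of ∂_1 are all 1, so H_0 = Z.
  H_1: rank ker ∂_1 − rank ∂_2 = (3 − 2) − 0 = 1, and there is no ∂_2, so H_1 = Z.

As a check, the Euler characteristic is 3 − 3 = 0, which agrees with 1 − 1 = 0.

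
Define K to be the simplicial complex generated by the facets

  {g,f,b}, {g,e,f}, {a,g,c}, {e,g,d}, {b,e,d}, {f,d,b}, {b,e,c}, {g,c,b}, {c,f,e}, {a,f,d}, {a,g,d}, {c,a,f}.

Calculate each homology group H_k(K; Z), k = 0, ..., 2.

K has 7 vertices, 18 edges, 12 triangles.
rank ∂_0 = 0, rank ∂_1 = 6 ⇒ b_0 = 7 − 0 − 6 = 1; all invariant factors of ∂_1 are 1 so no torsion. So H_0 = Z.
rank ∂_1 = 6, rank ∂_2 = 12 ⇒ b_1 = 18 − 6 − 12 = 0; ∂_2 has invariant factor(s) [2] giving torsion. So H_1 = Z_2.
rank ∂_2 = 12, rank ∂_3 = 0 ⇒ b_2 = 12 − 12 − 0 = 0. So H_2 = 0.

H_0 = Z,  H_1 = Z_2,  H_2 = 0.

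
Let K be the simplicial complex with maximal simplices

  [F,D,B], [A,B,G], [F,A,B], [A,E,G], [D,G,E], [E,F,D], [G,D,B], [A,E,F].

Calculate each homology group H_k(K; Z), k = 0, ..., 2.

Take the total order A < B < D < E < F < G on the vertex set. Then K (dimension 2) consists of the simplices:

  0-simplices (6): A, B, D, E, F, G
  1-simplices (12): AB, AE, AF, AG, BD, BF, BG, DE, DF, DG, EF, EG
  2-simplices (8): ABF, ABG, AEF, AEG, BDF, BDG, DEF, DEG

so the chain groups are C_0 ≅ Z^6, C_1 ≅ Z^12, C_2 ≅ Z^8.

Boundary ∂_1: C_1 → C_0 is given by ∂[p,q] = [q] − [p]. For instance
  ∂EF = F − E.
As a 6×12 matrix over Z this has rank 5, with invariant factors (1,1,1,1,1).

∂_2: C_2 → C_1 acts by ∂[p,q,r] = [q,r] − [p,r] + [p,q]. For instance
  ∂ABF = BF − AF + AB,
  ∂DEF = EF − DF + DE.
The resulting 12×8 matrix has rank 7, and its Smith normal form has invariant factors (1,1,1,1,1,1,1).

Now H_k = ker ∂_k / im ∂_{k+1}, so:

  H_0: rank C_0 − rank ∂_1 = 6 − 5 = 1, and the invariant factors of ∂_1 are all 1, so H_0 ≅ Z.
  H_1: rank ker ∂_1 − rank ∂_2 = (12 − 5) − 7 = 0, and the invariant factors of ∂_2 are all 1, so H_1 ≅ 0.
  H_2: rank ker ∂_2 − rank ∂_3 = (8 − 7) − 0 = 1, and there is no ∂_3, so H_2 ≅ Z.

As a check, the Euler characteristic is 6 − 12 + 8 = 2, which agrees with 1 − 0 + 1 = 2.
(K is a triangulation of the 2-sphere S^2.)

H_0 ≅ Z,  H_1 = 0,  H_2 ≅ Z.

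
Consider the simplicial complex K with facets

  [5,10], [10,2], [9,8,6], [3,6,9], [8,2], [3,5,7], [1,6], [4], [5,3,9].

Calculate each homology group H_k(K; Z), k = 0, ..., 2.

H_0 ≅ Z^2,  H_1 ≅ Z,  H_2 = 0.

Take the total order 1 < 2 < 3 < 4 < 5 < 6 < 7 < 8 < 9 < 10 on the vertex set. Then K (dimension 2) consists of the simplices:

  0-simplices (10): [1], [2], [3], [4], [5], [6], [7], [8], [9], [10]
  1-simplices (13): [1,6], [2,8], [2,10], [3,5], [3,6], [3,7], [3,9], [5,7], [5,9], [5,10], [6,8], [6,9], [8,9]
  2-simplices (4): [3,5,7], [3,5,9], [3,6,9], [6,8,9]

so the chain groups are C_0 ≅ Z^10, C_1 ≅ Z^13, C_2 ≅ Z^4.

∂_1: C_1 → C_0 maps an edge to its endpoints' difference, ∂[p,q] = q − p.
This gives a 10×13 integer matrix of rank 8; reducing to Smith normal form yields diagonal entries (1,1,1,1,1,1,1,1).

The boundary map ∂_2: C_2 → C_1 sends each 2-simplex [p,q,r] to [q,r] − [p,r] + [p,q]. For instance
  ∂[3,5,9] = [5,9] − [3,9] + [3,5],
  ∂[3,5,7] = [5,7] − [3,7] + [3,5].
The resulting 13×4 matrix has rank 4, and its Smith normal form has invariant factors (1,1,1,1).

From H_k ≅ ker(∂_k) / im(∂_{k+1}) we obtain:

  H_0: rank C_0 − rank ∂_1 = 10 − 8 = 2, and the invariant factors of ∂_1 are all 1, so H_0 ≅ Z^2.
  H_1: rank ker ∂_1 − rank ∂_2 = (13 − 8) − 4 = 1, and the invariant factors of ∂_2 are all 1, so H_1 ≅ Z.
  H_2: rank ker ∂_2 − rank ∂_3 = (4 − 4) − 0 = 0, and there is no ∂_3, so H_2 ≅ 0.

As a check, the Euler characteristic is 10 − 13 + 4 = 1, which agrees with 2 − 1 + 0 = 1.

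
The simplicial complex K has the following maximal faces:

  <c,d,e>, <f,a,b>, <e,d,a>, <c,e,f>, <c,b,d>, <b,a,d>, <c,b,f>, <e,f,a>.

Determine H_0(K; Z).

H_0 ≅ Z.

Fix the vertex order a < b < c < d < e < f and write every simplex with vertices in increasing order. Then dim K = 2 and the simplices of K are:

  0-simplices (6): a, b, c, d, e, f
  1-simplices (12): ab, ad, ae, af, bc, bd, bf, cd, ce, cf, de, ef
  2-simplices (8): abd, abf, ade, aef, bcd, bcf, cde, cef

Hence C_0 ≅ Z^6, C_1 ≅ Z^12, C_2 ≅ Z^8.

∂_1: C_1 → C_0 sends each edge [p,q] (with p < q) to q − p. For instance
  ∂cf = f − c.
The resulting 6×12 matrix has rank 5, and its Smith normal form has invariant factors (1,1,1,1,1).

∂_2: C_2 → C_1 sends each 2-simplex [p,q,r] to [q,r] − [p,r] + [p,q]. For instance
  ∂cef = ef − cf + ce,
  ∂abf = bf − af + ab.
As a 12×8 matrix over Z this has rank 7, with invariant factors (1,1,1,1,1,1,1).

Computing H_k = (kernel of ∂_k) / (image of ∂_{k+1}):

  H_0: rank C_0 − rank ∂_1 = 6 − 5 = 1, and the invariant factors of ∂_1 are all 1, so H_0 ≅ Z.

(K is a triangulation of the 2-sphere S^2.)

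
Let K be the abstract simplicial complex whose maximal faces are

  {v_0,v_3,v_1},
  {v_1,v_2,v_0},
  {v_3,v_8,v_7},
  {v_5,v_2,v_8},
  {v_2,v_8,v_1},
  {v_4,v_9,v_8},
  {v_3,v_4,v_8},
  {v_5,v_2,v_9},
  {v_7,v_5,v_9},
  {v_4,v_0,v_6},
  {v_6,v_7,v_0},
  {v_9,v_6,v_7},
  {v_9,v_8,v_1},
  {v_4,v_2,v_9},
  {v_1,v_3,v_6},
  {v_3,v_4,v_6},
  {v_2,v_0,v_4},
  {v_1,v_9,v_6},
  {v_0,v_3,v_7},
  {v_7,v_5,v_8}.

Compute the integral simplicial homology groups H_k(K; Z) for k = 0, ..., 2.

H_0 ≅ Z,  H_1 ≅ Z ⊕ Z_2,  H_2 = 0.

We work with the vertex ordering v_0 < v_1 < v_2 < v_3 < v_4 < v_5 < v_6 < v_7 < v_8 < v_9. The simplices of K, each written with vertices in increasing order, are:

  0-simplices (10): [v_0], [v_1], [v_2], [v_3], [v_4], [v_5], [v_6], [v_7], [v_8], [v_9]
  1-simplices (30): (30 of them)
  2-simplices (20): (20 of them)

Hence C_0 ≅ Z^10, C_1 ≅ Z^30, C_2 ≅ Z^20.

Boundary ∂_1: C_1 → C_0 is given by ∂[p,q] = [q] − [p]. For instance
  ∂[v_5,v_8] = [v_8] − [v_5].
This gives a 10×30 integer matrix of rank 9; reducing to Smith normal form yields diagonal entries (1,1,1,1,1,1,1,1,1).

Boundary ∂_2: C_2 → C_1 acts by ∂[p,q,r] = [q,r] − [p,r] + [p,q]. For instance
  ∂[v_6,v_7,v_9] = [v_7,v_9] − [v_6,v_9] + [v_6,v_7],
  ∂[v_0,v_6,v_7] = [v_6,v_7] − [v_0,v_7] + [v_0,v_6].
This gives a 30×20 integer matrix of rank 20; reducing to Smith normal form yields diagonal entries (1,1,1,1,1,1,1,1,1,1,1,1,1,1,1,1,1,1,1,2).

Computing H_k = (kernel of ∂_k) / (image of ∂_{k+1}):

  H_0: rank C_0 − rank ∂_1 = 10 − 9 = 1, and the invariant factors of ∂_1 are all 1, so H_0 = Z.
  H_1: rank ker ∂_1 − rank ∂_2 = (30 − 9) − 20 = 1, and ∂_2 has invariant factor 2 > 1, so H_1 = Z ⊕ Z_2.
  H_2: rank ker ∂_2 − rank ∂_3 = (20 − 20) − 0 = 0, and there is no ∂_3, so H_2 = 0.

(K is a triangulation of the Klein bottle.)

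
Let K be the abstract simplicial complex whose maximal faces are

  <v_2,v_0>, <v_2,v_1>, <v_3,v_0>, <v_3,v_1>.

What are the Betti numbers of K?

Take the total order v_0 < v_1 < v_2 < v_3 on the vertex set. Then K (dimension 1) consists of the simplices:

  0-simplices (4): [v_0], [v_1], [v_2], [v_3]
  1-simplices (4): [v_0,v_2], [v_0,v_3], [v_1,v_2], [v_1,v_3]

so the chain groups are C_0 ≅ Z^4, C_1 ≅ Z^4.

∂_1: C_1 → C_0 sends each edge [p,q] (with p < q) to q − p.
The 4×4 boundary matrix has rank 3 and Smith normal form diag(1,1,1).

Reading off H_k = ker ∂_k / im ∂_{k+1}:

  H_0: rank C_0 − rank ∂_1 = 4 − 3 = 1, and the invariant factors of ∂_1 are all 1, so H_0 ≅ Z.
  H_1: rank ker ∂_1 − rank ∂_2 = (4 − 3) − 0 = 1, and there is no ∂_2, so H_1 ≅ Z.

(K is a triangulation of the circle S^1.)

Hence the Betti numbers are b_0 = 1, b_1 = 1.

b_0 = 1, b_1 = 1.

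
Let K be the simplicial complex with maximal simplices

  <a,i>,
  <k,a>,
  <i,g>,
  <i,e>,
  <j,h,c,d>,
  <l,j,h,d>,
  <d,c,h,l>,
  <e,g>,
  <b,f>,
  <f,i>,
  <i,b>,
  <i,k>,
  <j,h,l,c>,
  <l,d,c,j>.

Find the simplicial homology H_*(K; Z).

H_0 = Z^2,  H_1 = Z^3,  H_2 = 0,  H_3 = Z.

Order the vertices as a < b < c < d < e < f < g < h < i < j < k < l. Listing each simplex with vertices in this order, K has dimension 3 with simplices:

  0-simplices (12): a, b, c, d, e, f, g, h, i, j, k, l
  1-simplices (19): ai, ak, bf, bi, cd, ch, cj, cl, dh, dj, dl, eg, ei, fi, gi, hj, hl, ik, jl
  2-simplices (10): cdh, cdj, cdl, chj, chl, cjl, dhj, dhl, djl, hjl
  3-simplices (5): cdhj, cdhl, cdjl, chjl, dhjl

Hence C_0 ≅ Z^12, C_1 ≅ Z^19, C_2 ≅ Z^10, C_3 ≅ Z^5.

Boundary ∂_1: C_1 → C_0 maps an edge to its endpoints' difference, ∂[p,q] = q − p. For instance
  ∂ch = h − c.
This gives a 12×19 integer matrix of rank 10; reducing to Smith normal form yields diagonal entries (1,1,1,1,1,1,1,1,1,1).

Boundary ∂_2: C_2 → C_1 sends each 2-simplex [p,q,r] to [q,r] − [p,r] + [p,q]. For instance
  ∂cdj = dj − cj + cd,
  ∂chl = hl − cl + ch.
As a 19×10 matrix over Z this has rank 6, with invariant factors (1,1,1,1,1,1).

∂_3: C_3 → C_2 sends each 3-simplex σ to the alternating sum Σ_i (−1)^i (σ with its i-th vertex removed). For instance
  ∂cdhl = dhl − chl + cdl − cdh,
  ∂cdhj = dhj − chj + cdj − cdh.
As a 10×5 matrix over Z this has rank 4, with invariant factors (1,1,1,1).

Reading off H_k = ker ∂_k / im ∂_{k+1}:

  H_0: rank C_0 − rank ∂_1 = 12 − 10 = 2, and the invariant factors of ∂_1 are all 1, so H_0 = Z^2.
  H_1: rank ker ∂_1 − rank ∂_2 = (19 − 10) − 6 = 3, and the invariant factors of ∂_2 are all 1, so H_1 = Z^3.
  H_2: rank ker ∂_2 − rank ∂_3 = (10 − 6) − 4 = 0, and the invariant factors of ∂_3 are all 1, so H_2 = 0.
  H_3: rank ker ∂_3 − rank ∂_4 = (5 − 4) − 0 = 1, and there is no ∂_4, so H_3 = Z.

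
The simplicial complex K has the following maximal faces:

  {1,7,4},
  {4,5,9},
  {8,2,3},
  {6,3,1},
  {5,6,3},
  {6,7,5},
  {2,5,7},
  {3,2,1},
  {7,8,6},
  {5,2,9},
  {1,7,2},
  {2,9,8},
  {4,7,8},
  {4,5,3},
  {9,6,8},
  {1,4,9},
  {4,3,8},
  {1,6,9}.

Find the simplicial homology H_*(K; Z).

Take the total order 1 < 2 < 3 < 4 < 5 < 6 < 7 < 8 < 9 on the vertex set. Then K (dimension 2) consists of the simplices:

  0-simplices (9): [1], [2], [3], [4], [5], [6], [7], [8], [9]
  1-simplices (27): (27 of them)
  2-simplices (18): [1,2,3], [1,2,7], [1,3,6], [1,4,7], [1,4,9], [1,6,9], [2,3,8], [2,5,7], [2,5,9], [2,8,9], [3,4,5], [3,4,8], [3,5,6], [4,5,9], [4,7,8], [5,6,7], [6,7,8], [6,8,9]

Hence C_0 ≅ Z^9, C_1 ≅ Z^27, C_2 ≅ Z^18.

Boundary ∂_1: C_1 → C_0 maps an edge to its endpoints' difference, ∂[p,q] = q − p. For instance
  ∂[5,7] = [7] − [5].
As a 9×27 matrix over Z this has rank 8, with invariant factors (1,1,1,1,1,1,1,1).

Boundary ∂_2: C_2 → C_1 acts by ∂[p,q,r] = [q,r] − [p,r] + [p,q]. For instance
  ∂[1,4,9] = [4,9] − [1,9] + [1,4],
  ∂[6,7,8] = [7,8] − [6,8] + [6,7].
The resulting 27×18 matrix has rank 17, and its Smith normal form has invariant factors (1,1,1,1,1,1,1,1,1,1,1,1,1,1,1,1,1).

Reading off H_k = ker ∂_k / im ∂_{k+1}:

  H_0: rank C_0 − rank ∂_1 = 9 − 8 = 1, and the invariant factors of ∂_1 are all 1, so H_0 = Z.
  H_1: rank ker ∂_1 − rank ∂_2 = (27 − 8) − 17 = 2, and the invariant factors of ∂_2 are all 1, so H_1 = Z^2.
  H_2: rank ker ∂_2 − rank ∂_3 = (18 − 17) − 0 = 1, and there is no ∂_3, so H_2 = Z.

H_0 ≅ Z,  H_1 ≅ Z^2,  H_2 ≅ Z.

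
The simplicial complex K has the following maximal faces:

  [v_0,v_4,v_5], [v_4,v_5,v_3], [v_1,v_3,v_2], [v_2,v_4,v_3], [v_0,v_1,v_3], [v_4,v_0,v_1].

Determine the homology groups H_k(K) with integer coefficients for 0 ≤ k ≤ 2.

Fix the vertex order v_0 < v_1 < v_2 < v_3 < v_4 < v_5 and write every simplex with vertices in increasing order. Then dim K = 2 and the simplices of K are:

  0-simplices (6): [v_0], [v_1], [v_2], [v_3], [v_4], [v_5]
  1-simplices (12): [v_0,v_1], [v_0,v_3], [v_0,v_4], [v_0,v_5], [v_1,v_2], [v_1,v_3], [v_1,v_4], [v_2,v_3], [v_2,v_4], [v_3,v_4], [v_3,v_5], [v_4,v_5]
  2-simplices (6): [v_0,v_1,v_3], [v_0,v_1,v_4], [v_0,v_4,v_5], [v_1,v_2,v_3], [v_2,v_3,v_4], [v_3,v_4,v_5]

giving chain groups C_0 ≅ Z^6, C_1 ≅ Z^12, C_2 ≅ Z^6.

Boundary ∂_1: C_1 → C_0 is given by ∂[p,q] = [q] − [p]. For instance
  ∂[v_2,v_3] = [v_3] − [v_2].
This gives a 6×12 integer matrix of rank 5; reducing to Smith normal form yields diagonal entries (1,1,1,1,1).

The boundary map ∂_2: C_2 → C_1 sends each 2-simplex [p,q,r] to [q,r] − [p,r] + [p,q]. For instance
  ∂[v_2,v_3,v_4] = [v_3,v_4] − [v_2,v_4] + [v_2,v_3],
  ∂[v_1,v_2,v_3] = [v_2,v_3] − [v_1,v_3] + [v_1,v_2].
This gives a 12×6 integer matrix of rank 6; reducing to Smith normal form yields diagonal entries (1,1,1,1,1,1).

Computing H_k = (kernel of ∂_k) / (image of ∂_{k+1}):

  H_0: rank C_0 − rank ∂_1 = 6 − 5 = 1, and the invariant factors of ∂_1 are all 1, so H_0 = Z.
  H_1: rank ker ∂_1 − rank ∂_2 = (12 − 5) − 6 = 1, and the invariant factors of ∂_2 are all 1, so H_1 = Z.
  H_2: rank ker ∂_2 − rank ∂_3 = (6 − 6) − 0 = 0, and there is no ∂_3, so H_2 = 0.

As a check, the Euler characteristic is 6 − 12 + 6 = 0, which agrees with 1 − 1 + 0 = 0.

H_0 = Z,  H_1 = Z,  H_2 = 0.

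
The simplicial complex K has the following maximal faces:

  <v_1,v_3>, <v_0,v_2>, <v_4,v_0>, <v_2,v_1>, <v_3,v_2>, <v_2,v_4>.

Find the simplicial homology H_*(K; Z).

Order the vertices as v_0 < v_1 < v_2 < v_3 < v_4. Listing each simplex with vertices in this order, K has dimension 1 with simplices:

  0-simplices (5): [v_0], [v_1], [v_2], [v_3], [v_4]
  1-simplices (6): [v_0,v_2], [v_0,v_4], [v_1,v_2], [v_1,v_3], [v_2,v_3], [v_2,v_4]

giving chain groups C_0 ≅ Z^5, C_1 ≅ Z^6.

∂_1: C_1 → C_0 sends each edge [p,q] (with p < q) to q − p. For instance
  ∂[v_0,v_2] = [v_2] − [v_0].
This gives a 5×6 integer matrix of rank 4; reducing to Smith normal form yields diagonal entries (1,1,1,1).

Computing H_k = (kernel of ∂_k) / (image of ∂_{k+1}):

  H_0: rank C_0 − rank ∂_1 = 5 − 4 = 1, and the invariant factors of ∂_1 are all 1, so H_0 = Z.
  H_1: rank ker ∂_1 − rank ∂_2 = (6 − 4) − 0 = 2, and there is no ∂_2, so H_1 = Z^2.

H_0 ≅ Z,  H_1 ≅ Z^2.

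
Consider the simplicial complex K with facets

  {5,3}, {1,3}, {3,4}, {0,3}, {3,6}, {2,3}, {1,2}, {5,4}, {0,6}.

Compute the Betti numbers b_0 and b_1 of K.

K has 7 vertices, 9 edges.
rank ∂_0 = 0, rank ∂_1 = 6 ⇒ b_0 = 7 − 0 − 6 = 1; all invariant factors of ∂_1 are 1 so no torsion. So H_0 ≅ Z.
rank ∂_1 = 6, rank ∂_2 = 0 ⇒ b_1 = 9 − 6 − 0 = 3. So H_1 ≅ Z^3.

b_0 = 1, b_1 = 3.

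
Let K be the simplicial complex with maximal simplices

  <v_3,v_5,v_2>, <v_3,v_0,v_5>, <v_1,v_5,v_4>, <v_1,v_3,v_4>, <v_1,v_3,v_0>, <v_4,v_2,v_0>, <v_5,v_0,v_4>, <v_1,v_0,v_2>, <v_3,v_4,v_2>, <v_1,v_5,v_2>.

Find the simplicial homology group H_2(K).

We work with the vertex ordering v_0 < v_1 < v_2 < v_3 < v_4 < v_5. The simplices of K, each written with vertices in increasing order, are:

  0-simplices (6): [v_0], [v_1], [v_2], [v_3], [v_4], [v_5]
  1-simplices (15): (15 of them)
  2-simplices (10): [v_0,v_1,v_2], [v_0,v_1,v_3], [v_0,v_2,v_4], [v_0,v_3,v_5], [v_0,v_4,v_5], [v_1,v_2,v_5], [v_1,v_3,v_4], [v_1,v_4,v_5], [v_2,v_3,v_4], [v_2,v_3,v_5]

so the chain groups are C_0 ≅ Z^6, C_1 ≅ Z^15, C_2 ≅ Z^10.

∂_1: C_1 → C_0 sends each edge [p,q] (with p < q) to q − p. For instance
  ∂[v_4,v_5] = [v_5] − [v_4].
This gives a 6×15 integer matrix of rank 5; reducing to Smith normal form yields diagonal entries (1,1,1,1,1).

∂_2: C_2 → C_1 maps a triangle to the signed sum of its edges. For instance
  ∂[v_0,v_3,v_5] = [v_3,v_5] − [v_0,v_5] + [v_0,v_3],
  ∂[v_0,v_1,v_3] = [v_1,v_3] − [v_0,v_3] + [v_0,v_1].
The 15×10 boundary matrix has rank 10 and Smith normal form diag(1,1,1,1,1,1,1,1,1,2).

From H_k ≅ ker(∂_k) / im(∂_{k+1}) we obtain:

  H_2: rank ker ∂_2 − rank ∂_3 = (10 − 10) − 0 = 0, and there is no ∂_3, so H_2 = 0.

H_2 ≅ 0.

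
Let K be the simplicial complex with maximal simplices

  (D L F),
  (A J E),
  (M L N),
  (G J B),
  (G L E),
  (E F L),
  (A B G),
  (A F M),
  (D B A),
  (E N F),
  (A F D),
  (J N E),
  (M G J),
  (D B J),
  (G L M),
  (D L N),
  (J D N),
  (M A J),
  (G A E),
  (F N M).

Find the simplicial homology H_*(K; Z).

H_0 ≅ Z,  H_1 ≅ Z ⊕ Z/2,  H_2 = 0.

We work with the vertex ordering A < B < D < E < F < G < J < L < M < N. The simplices of K, each written with vertices in increasing order, are:

  0-simplices (10): A, B, D, E, F, G, J, L, M, N
  1-simplices (30): AB, AD, AE, AF, AG, AJ, AM, BD, BG, BJ, DF, DJ, DL, DN, EF, EG, EJ, EL, EN, FL, FM, FN, GJ, GL, GM, JM, JN, LM, LN, MN
  2-simplices (20): ABD, ABG, ADF, AEG, AEJ, AFM, AJM, BDJ, BGJ, DFL, DJN, DLN, EFL, EFN, EGL, EJN, FMN, GJM, GLM, LMN

giving chain groups C_0 ≅ Z^10, C_1 ≅ Z^30, C_2 ≅ Z^20.

The boundary map ∂_1: C_1 → C_0 is given by ∂[p,q] = [q] − [p]. For instance
  ∂EJ = J − E.
As a 10×30 matrix over Z this has rank 9, with invariant factors (1,1,1,1,1,1,1,1,1).

The boundary map ∂_2: C_2 → C_1 sends each 2-simplex [p,q,r] to [q,r] − [p,r] + [p,q]. For instance
  ∂DLN = LN − DN + DL,
  ∂AEG = EG − AG + AE.
This gives a 30×20 integer matrix of rank 20; reducing to Smith normal form yields diagonal entries (1,1,1,1,1,1,1,1,1,1,1,1,1,1,1,1,1,1,1,2).

Reading off H_k = ker ∂_k / im ∂_{k+1}:

  H_0: rank C_0 − rank ∂_1 = 10 − 9 = 1, and the invariant factors of ∂_1 are all 1, so H_0 ≅ Z.
  H_1: rank ker ∂_1 − rank ∂_2 = (30 − 9) − 20 = 1, and ∂_2 has invariant factor 2 > 1, so H_1 ≅ Z ⊕ Z/2.
  H_2: rank ker ∂_2 − rank ∂_3 = (20 − 20) − 0 = 0, and there is no ∂_3, so H_2 ≅ 0.

As a check, the Euler characteristic is 10 − 30 + 20 = 0, which agrees with 1 − 1 + 0 = 0.
(K is a triangulation of the Klein bottle.)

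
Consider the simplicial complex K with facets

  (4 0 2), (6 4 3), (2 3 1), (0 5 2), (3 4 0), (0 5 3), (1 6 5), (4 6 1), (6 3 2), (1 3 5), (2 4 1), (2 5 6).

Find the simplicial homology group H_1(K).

H_1 = Z_2.

Fix the vertex order 0 < 1 < 2 < 3 < 4 < 5 < 6 and write every simplex with vertices in increasing order. Then dim K = 2 and the simplices of K are:

  0-simplices (7): [0], [1], [2], [3], [4], [5], [6]
  1-simplices (18): [0,2], [0,3], [0,4], [0,5], [1,2], [1,3], [1,4], [1,5], [1,6], [2,3], [2,4], [2,5], [2,6], [3,4], [3,5], [3,6], [4,6], [5,6]
  2-simplices (12): [0,2,4], [0,2,5], [0,3,4], [0,3,5], [1,2,3], [1,2,4], [1,3,5], [1,4,6], [1,5,6], [2,3,6], [2,5,6], [3,4,6]

giving chain groups C_0 ≅ Z^7, C_1 ≅ Z^18, C_2 ≅ Z^12.

∂_1: C_1 → C_0 maps an edge to its endpoints' difference, ∂[p,q] = q − p.
As a 7×18 matrix over Z this has rank 6, with invariant factors (1,1,1,1,1,1).

The boundary map ∂_2: C_2 → C_1 sends each 2-simplex [p,q,r] to [q,r] − [p,r] + [p,q]. For instance
  ∂[0,2,5] = [2,5] − [0,5] + [0,2],
  ∂[2,5,6] = [5,6] − [2,6] + [2,5].
As a 18×12 matrix over Z this has rank 12, with invariant factors (1,1,1,1,1,1,1,1,1,1,1,2).

Now H_k = ker ∂_k / im ∂_{k+1}, so:

  H_1: rank ker ∂_1 − rank ∂_2 = (18 − 6) − 12 = 0, and ∂_2 has invariant factor 2 > 1, so H_1 = Z_2.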